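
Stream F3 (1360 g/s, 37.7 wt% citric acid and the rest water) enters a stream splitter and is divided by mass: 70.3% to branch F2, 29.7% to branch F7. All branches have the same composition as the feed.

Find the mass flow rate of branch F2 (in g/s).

956.1 g/s

Branch F2 flow = 0.703×1360 = 956.08 g/s.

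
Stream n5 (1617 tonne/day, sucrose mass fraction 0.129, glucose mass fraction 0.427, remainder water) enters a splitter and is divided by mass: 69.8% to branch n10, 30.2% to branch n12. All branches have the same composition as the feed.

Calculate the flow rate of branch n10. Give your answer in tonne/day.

Branch n10 flow = 0.698×1617 = 1128.7 tonne/day.

1129 tonne/day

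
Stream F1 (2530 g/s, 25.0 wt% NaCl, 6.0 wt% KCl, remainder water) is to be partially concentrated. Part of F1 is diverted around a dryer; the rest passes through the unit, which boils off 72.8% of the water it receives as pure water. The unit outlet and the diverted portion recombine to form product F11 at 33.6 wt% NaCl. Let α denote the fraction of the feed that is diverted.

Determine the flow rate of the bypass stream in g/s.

All 2530×0.250 = 632.5 g/s of NaCl reaches F11, so F11 = 632.5/0.336 = 1882.4 g/s and vapour = 647.56 g/s.
The evaporator receives (1−α)·2530 of feed at 0.690 water and removes 0.728 of that water:
0.728×0.690×(1−α)×2530 = 647.56
(1−α) = 647.56/1270.9 = 0.5095;  α = 0.4905.
Bypass flow = 0.4905×2530 = 1240.9 g/s.

1241 g/s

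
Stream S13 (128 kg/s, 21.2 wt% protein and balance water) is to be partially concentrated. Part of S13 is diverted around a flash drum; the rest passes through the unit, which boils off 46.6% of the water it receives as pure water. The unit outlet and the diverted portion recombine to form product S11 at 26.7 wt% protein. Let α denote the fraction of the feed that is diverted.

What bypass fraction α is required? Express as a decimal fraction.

All 128×0.212 = 27.136 kg/s of protein reaches S11, so S11 = 27.136/0.267 = 101.63 kg/s and vapour = 26.367 kg/s.
The evaporator receives (1−α)·128 of feed at 0.788 water and removes 0.466 of that water:
0.466×0.788×(1−α)×128 = 26.367
(1−α) = 26.367/47.003 = 0.5610;  α = 0.4390.

0.439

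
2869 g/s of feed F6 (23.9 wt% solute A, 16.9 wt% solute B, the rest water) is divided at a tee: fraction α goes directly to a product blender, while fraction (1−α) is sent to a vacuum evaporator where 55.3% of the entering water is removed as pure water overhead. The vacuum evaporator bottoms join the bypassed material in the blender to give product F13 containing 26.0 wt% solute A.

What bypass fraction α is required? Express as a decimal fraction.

All 2869×0.239 = 685.69 g/s of solute A reaches F13, so F13 = 685.69/0.260 = 2637.3 g/s and vapour = 231.73 g/s.
The evaporator receives (1−α)·2869 of feed at 0.592 water and removes 0.553 of that water:
0.553×0.592×(1−α)×2869 = 231.73
(1−α) = 231.73/939.24 = 0.2467;  α = 0.7533.

0.753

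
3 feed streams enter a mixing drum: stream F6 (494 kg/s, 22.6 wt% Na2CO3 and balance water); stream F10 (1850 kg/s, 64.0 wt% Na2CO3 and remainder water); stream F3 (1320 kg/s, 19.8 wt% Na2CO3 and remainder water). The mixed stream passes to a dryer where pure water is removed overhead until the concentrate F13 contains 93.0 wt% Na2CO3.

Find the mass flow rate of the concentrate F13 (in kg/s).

Na2CO3 entering = 494×0.226 + 1850×0.640 + 1320×0.198 = 1557 kg/s.
All Na2CO3 reports to F13, so F13 = 1557/0.930 = 1674.2 kg/s.

1674 kg/s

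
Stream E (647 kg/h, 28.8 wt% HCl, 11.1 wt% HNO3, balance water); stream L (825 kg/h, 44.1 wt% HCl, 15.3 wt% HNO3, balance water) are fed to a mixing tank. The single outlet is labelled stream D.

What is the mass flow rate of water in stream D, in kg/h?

water out = water in = 647×0.601 + 825×0.406 = 723.8 kg/h.

723.8 kg/h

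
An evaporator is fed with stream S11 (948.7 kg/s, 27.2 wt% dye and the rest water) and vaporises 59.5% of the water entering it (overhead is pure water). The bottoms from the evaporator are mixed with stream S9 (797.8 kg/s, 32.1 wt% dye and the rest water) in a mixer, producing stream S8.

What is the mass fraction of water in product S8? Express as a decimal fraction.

Vapour removed = 0.595×0.728×948.7 = 410.94 kg/s; concentrate = 537.76 kg/s.
water reaching the mixer = 279.71 (from concentrate) + 797.8×0.679 = 821.42 kg/s.
Product flow = 537.76 + 797.8 = 1335.6 kg/s; water fraction = 0.615.

0.615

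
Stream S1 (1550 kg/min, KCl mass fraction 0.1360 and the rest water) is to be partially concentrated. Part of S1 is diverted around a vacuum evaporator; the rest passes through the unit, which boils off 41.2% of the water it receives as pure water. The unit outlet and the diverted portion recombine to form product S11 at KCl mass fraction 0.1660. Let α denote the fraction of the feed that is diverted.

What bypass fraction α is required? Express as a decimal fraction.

All 1550×0.136 = 210.8 kg/min of KCl reaches S11, so S11 = 210.8/0.166 = 1269.9 kg/min and vapour = 280.12 kg/min.
The evaporator receives (1−α)·1550 of feed at 0.864 water and removes 0.412 of that water:
0.412×0.864×(1−α)×1550 = 280.12
(1−α) = 280.12/551.75 = 0.5077;  α = 0.4923.

0.492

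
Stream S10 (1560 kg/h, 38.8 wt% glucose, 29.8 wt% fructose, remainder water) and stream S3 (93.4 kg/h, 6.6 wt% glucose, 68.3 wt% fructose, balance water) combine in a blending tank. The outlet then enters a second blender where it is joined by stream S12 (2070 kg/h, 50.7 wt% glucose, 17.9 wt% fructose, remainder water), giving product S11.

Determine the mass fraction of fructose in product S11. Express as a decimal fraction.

0.242

Overall, product flow = 3723.4 kg/h.
fructose in = 1560×0.298 + 93.4×0.683 + 2070×0.179 = 899.2 kg/h.
fructose fraction in S11 = 0.242.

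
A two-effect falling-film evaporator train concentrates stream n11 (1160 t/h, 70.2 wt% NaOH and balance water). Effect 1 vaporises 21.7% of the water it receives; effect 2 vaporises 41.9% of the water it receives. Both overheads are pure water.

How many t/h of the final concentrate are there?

water in feed = 1160×0.298 = 345.68 t/h.
After stage 1: water left = (1−0.217)×345.68 = 270.67; stream total = 1085 t/h.
After stage 2: water left = (1−0.419)×270.67 = 157.26; final concentrate = 971.58 t/h.

971.6 t/h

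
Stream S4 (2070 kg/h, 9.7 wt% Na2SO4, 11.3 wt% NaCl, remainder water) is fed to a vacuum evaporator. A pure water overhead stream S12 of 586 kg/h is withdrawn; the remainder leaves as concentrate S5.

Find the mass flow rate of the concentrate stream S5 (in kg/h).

1484 kg/h

Concentrate = 2070 − 586 = 1484 kg/h.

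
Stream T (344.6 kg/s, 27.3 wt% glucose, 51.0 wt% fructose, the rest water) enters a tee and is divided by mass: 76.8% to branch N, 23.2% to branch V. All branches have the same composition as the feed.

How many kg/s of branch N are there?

264.7 kg/s

Branch N flow = 0.768×344.6 = 264.65 kg/s.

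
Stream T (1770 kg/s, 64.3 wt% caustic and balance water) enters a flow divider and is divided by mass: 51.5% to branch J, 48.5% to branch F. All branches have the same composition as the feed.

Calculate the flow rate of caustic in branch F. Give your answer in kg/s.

Branch F total = 0.485×1770 = 858.45 kg/s.
caustic in F = 0.643×858.45 = 551.98 kg/s.

552 kg/s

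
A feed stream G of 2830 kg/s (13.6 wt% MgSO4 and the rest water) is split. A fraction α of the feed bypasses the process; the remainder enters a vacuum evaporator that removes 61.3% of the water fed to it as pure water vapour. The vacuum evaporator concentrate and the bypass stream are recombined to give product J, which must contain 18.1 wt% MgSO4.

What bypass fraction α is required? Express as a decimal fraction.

0.531

All 2830×0.136 = 384.88 kg/s of MgSO4 reaches J, so J = 384.88/0.181 = 2126.4 kg/s and vapour = 703.59 kg/s.
The evaporator receives (1−α)·2830 of feed at 0.864 water and removes 0.613 of that water:
0.613×0.864×(1−α)×2830 = 703.59
(1−α) = 703.59/1498.9 = 0.4694;  α = 0.5306.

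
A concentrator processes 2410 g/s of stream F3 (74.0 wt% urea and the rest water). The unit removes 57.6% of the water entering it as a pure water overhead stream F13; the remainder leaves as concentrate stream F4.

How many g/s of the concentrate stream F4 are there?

water entering = 2410×0.260 = 626.6 g/s; overhead removed = 0.576×626.6 = 360.92 g/s.
Concentrate = 2410 − 360.92 = 2049.1 g/s.

2049 g/s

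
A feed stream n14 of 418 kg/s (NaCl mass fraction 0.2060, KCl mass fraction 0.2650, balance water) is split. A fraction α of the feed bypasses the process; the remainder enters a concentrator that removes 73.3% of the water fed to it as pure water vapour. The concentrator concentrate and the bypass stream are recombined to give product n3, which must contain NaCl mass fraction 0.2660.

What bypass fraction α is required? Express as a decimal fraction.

0.418

All 418×0.206 = 86.108 kg/s of NaCl reaches n3, so n3 = 86.108/0.266 = 323.71 kg/s and vapour = 94.286 kg/s.
The evaporator receives (1−α)·418 of feed at 0.529 water and removes 0.733 of that water:
0.733×0.529×(1−α)×418 = 94.286
(1−α) = 94.286/162.08 = 0.5817;  α = 0.4183.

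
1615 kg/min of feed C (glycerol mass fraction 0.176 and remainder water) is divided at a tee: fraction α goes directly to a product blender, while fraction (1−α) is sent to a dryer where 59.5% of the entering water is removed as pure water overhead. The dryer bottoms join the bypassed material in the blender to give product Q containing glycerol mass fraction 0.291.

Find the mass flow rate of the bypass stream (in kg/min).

All 1615×0.176 = 284.24 kg/min of glycerol reaches Q, so Q = 284.24/0.291 = 976.77 kg/min and vapour = 638.23 kg/min.
The evaporator receives (1−α)·1615 of feed at 0.824 water and removes 0.595 of that water:
0.595×0.824×(1−α)×1615 = 638.23
(1−α) = 638.23/791.8 = 0.8060;  α = 0.1940.
Bypass flow = 0.1940×1615 = 313.23 kg/min.

313.2 kg/min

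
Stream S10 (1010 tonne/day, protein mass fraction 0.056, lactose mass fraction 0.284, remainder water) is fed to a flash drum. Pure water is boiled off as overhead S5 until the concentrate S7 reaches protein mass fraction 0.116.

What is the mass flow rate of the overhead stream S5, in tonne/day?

522.4 tonne/day

protein is conserved: 1010×0.056 = 56.56 tonne/day all reports to the concentrate.
Concentrate = 56.56/(target fraction) = 487.59 tonne/day.
Overhead = 1010 − 487.59 = 522.41 tonne/day.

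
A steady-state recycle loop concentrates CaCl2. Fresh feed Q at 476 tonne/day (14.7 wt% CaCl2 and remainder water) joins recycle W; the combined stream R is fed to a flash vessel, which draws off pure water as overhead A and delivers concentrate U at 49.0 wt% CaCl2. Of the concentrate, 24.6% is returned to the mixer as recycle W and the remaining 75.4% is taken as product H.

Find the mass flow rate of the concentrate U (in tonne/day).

Overall CaCl2 balance (none leaves overhead): CaCl2 in fresh feed = CaCl2 in product, i.e. 476×0.147 = (1−0.246)·U·0.490.
U = 69.972/(0.490×0.754) = 189.39 tonne/day.

189.4 tonne/day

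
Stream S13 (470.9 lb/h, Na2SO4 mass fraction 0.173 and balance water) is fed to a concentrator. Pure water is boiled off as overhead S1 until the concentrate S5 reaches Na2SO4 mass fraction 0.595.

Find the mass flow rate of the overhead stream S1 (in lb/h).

Na2SO4 is conserved: 470.9×0.173 = 81.466 lb/h all reports to the concentrate.
Concentrate = 81.466/(target fraction) = 136.92 lb/h.
Overhead = 470.9 − 136.92 = 333.98 lb/h.

334 lb/h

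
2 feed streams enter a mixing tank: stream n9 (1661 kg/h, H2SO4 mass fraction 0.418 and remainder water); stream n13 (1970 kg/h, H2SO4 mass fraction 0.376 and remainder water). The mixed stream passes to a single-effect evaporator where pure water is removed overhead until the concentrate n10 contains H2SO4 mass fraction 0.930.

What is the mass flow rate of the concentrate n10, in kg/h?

1543 kg/h

H2SO4 entering = 1661×0.418 + 1970×0.376 = 1435 kg/h.
All H2SO4 reports to n10, so n10 = 1435/0.930 = 1543 kg/h.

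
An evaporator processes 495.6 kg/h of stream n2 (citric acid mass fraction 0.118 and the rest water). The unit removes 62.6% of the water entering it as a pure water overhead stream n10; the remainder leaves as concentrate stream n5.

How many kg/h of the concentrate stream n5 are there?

water entering = 495.6×0.882 = 437.12 kg/h; overhead removed = 0.626×437.12 = 273.64 kg/h.
Concentrate = 495.6 − 273.64 = 221.96 kg/h.

222 kg/h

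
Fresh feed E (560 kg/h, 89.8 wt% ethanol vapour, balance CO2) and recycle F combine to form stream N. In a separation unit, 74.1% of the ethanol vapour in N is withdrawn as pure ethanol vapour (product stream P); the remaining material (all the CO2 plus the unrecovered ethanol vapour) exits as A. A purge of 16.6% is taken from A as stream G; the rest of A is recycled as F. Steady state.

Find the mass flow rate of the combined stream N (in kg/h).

985.5 kg/h

CO2 enters only via E and leaves only via the purge: 560×0.102 = 0.166×(CO2 in A), and the separation unit passes all CO2, so CO2 in N = CO2 in A = 344.1 kg/h.
ethanol vapour in N: m_A = 560×0.898 + (1−0.166)·(1−0.741)·m_A, so m_A = 502.88/0.7840 = 641.43 kg/h.
N = 641.43 + 344.1 = 985.53 kg/h.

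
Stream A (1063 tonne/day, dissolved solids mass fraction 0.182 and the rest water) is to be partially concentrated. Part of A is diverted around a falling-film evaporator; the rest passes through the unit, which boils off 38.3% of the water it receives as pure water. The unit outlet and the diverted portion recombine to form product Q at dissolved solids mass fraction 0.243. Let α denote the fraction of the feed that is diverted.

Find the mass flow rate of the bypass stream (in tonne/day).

All 1063×0.182 = 193.47 tonne/day of dissolved solids reaches Q, so Q = 193.47/0.243 = 796.16 tonne/day and vapour = 266.84 tonne/day.
The evaporator receives (1−α)·1063 of feed at 0.818 water and removes 0.383 of that water:
0.383×0.818×(1−α)×1063 = 266.84
(1−α) = 266.84/333.03 = 0.8013;  α = 0.1987.
Bypass flow = 0.1987×1063 = 211.26 tonne/day.

211.3 tonne/day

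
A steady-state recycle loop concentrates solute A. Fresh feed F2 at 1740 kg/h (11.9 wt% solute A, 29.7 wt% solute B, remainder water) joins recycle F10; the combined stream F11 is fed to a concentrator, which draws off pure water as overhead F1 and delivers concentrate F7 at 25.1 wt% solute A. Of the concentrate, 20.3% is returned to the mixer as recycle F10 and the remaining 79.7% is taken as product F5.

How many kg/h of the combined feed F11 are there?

Overall solute A balance (none leaves overhead): solute A in fresh feed = solute A in product, i.e. 1740×0.119 = (1−0.203)·F7·0.251.
F7 = 207.06/(0.251×0.797) = 1035.1 kg/h.
Recycle F10 = 0.203×1035.1 = 210.12 kg/h.
Combined feed F11 = 1740 + 210.12 = 1950.1 kg/h.

1950 kg/h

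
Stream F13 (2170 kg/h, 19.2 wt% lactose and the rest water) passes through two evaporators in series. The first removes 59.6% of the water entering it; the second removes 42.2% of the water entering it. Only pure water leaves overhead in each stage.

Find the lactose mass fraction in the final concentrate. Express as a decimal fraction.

water in feed = 2170×0.808 = 1753.4 kg/h.
After stage 1: water left = (1−0.596)×1753.4 = 708.36; stream total = 1125 kg/h.
After stage 2: water left = (1−0.422)×708.36 = 409.43; final concentrate = 826.07 kg/h.
lactose fraction = 416.64/826.07 = 0.504.

0.504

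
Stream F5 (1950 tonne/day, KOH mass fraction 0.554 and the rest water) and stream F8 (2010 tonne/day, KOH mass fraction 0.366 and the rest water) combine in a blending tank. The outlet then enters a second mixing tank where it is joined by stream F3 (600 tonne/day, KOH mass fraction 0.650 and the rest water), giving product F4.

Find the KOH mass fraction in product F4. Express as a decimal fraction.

Overall, product flow = 4560 tonne/day.
KOH in = 1950×0.554 + 2010×0.366 + 600×0.650 = 2206 tonne/day.
KOH fraction in F4 = 0.484.

0.484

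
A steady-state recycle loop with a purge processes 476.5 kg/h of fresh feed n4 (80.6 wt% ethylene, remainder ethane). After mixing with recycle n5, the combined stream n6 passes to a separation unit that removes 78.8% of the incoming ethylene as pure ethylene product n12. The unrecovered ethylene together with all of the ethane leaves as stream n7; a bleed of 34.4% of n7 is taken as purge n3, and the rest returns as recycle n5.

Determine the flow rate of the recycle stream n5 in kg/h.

ethane enters only via n4 and leaves only via the purge: 476.5×0.194 = 0.344×(ethane in n7), and the separation unit passes all ethane, so ethane in n6 = ethane in n7 = 268.72 kg/h.
ethylene in n6: m_A = 476.5×0.806 + (1−0.344)·(1−0.788)·m_A, so m_A = 384.06/0.8609 = 446.1 kg/h.
n7 = (1−0.788)×446.1 + 268.72 = 363.3 kg/h.
Recycle n5 = (1−0.344)×363.3 = 238.32 kg/h.

238.3 kg/h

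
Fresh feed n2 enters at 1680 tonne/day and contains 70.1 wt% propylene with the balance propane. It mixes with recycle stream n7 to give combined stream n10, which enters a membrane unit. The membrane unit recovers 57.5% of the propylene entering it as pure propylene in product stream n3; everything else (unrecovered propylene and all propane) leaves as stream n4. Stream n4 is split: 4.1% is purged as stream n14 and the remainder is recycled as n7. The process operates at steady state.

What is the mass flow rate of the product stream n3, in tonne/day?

propylene in n10: m_A = 1680×0.701 + (1−0.041)·(1−0.575)·m_A, so m_A = 1177.7/0.5924 = 1987.9 tonne/day.
Product n3 = 0.575×1987.9 = 1143 tonne/day.

1143 tonne/day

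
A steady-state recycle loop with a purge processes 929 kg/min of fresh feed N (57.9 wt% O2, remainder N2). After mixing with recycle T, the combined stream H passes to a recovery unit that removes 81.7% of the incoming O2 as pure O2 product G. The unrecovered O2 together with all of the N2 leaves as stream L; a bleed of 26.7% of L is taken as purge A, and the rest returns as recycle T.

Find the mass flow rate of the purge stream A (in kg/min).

N2 enters only via N and leaves only via the purge: 929×0.421 = 0.267×(N2 in L), and the recovery unit passes all N2, so N2 in H = N2 in L = 1464.8 kg/min.
O2 in H: m_A = 929×0.579 + (1−0.267)·(1−0.817)·m_A, so m_A = 537.89/0.8659 = 621.22 kg/min.
L = (1−0.817)×621.22 + 1464.8 = 1578.5 kg/min.
Purge A = 0.267×1578.5 = 421.46 kg/min.

421.5 kg/min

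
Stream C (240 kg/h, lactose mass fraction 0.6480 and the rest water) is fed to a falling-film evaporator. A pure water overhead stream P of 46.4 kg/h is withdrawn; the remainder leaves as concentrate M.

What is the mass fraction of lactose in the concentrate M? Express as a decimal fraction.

0.8033

lactose is not removed: 240×0.648 = 155.52 kg/h of lactose enters M.
Concentrate = 240 − 46.4 = 193.6 kg/h.
Mass fraction = 155.52/193.6 = 0.8033.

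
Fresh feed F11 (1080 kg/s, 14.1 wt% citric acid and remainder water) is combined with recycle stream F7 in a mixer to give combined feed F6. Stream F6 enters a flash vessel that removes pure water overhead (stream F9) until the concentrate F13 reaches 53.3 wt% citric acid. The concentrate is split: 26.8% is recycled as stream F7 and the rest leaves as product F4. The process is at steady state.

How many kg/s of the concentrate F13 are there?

Overall citric acid balance (none leaves overhead): citric acid in fresh feed = citric acid in product, i.e. 1080×0.141 = (1−0.268)·F13·0.533.
F13 = 152.28/(0.533×0.732) = 390.31 kg/s.

390.3 kg/s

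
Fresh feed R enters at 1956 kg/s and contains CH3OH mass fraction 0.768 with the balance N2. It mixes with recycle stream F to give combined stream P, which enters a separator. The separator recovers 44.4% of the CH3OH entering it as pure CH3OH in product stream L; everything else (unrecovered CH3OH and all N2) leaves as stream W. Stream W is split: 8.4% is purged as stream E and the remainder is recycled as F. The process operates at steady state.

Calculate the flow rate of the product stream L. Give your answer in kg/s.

1359 kg/s

CH3OH in P: m_A = 1956×0.768 + (1−0.084)·(1−0.444)·m_A, so m_A = 1502.2/0.4907 = 3061.3 kg/s.
Product L = 0.444×3061.3 = 1359.2 kg/s.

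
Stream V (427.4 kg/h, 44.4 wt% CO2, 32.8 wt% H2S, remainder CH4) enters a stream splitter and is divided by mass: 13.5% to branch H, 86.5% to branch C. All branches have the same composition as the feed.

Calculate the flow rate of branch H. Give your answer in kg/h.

57.7 kg/h

Branch H flow = 0.135×427.4 = 57.699 kg/h.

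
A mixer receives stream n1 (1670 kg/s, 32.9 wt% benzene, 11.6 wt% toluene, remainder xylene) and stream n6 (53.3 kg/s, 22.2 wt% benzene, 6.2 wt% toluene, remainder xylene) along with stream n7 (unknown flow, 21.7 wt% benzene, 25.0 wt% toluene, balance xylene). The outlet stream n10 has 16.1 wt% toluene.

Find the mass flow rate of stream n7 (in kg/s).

903.7 kg/s

Let n7 be the unknown flow. Total out = 1723.3 + n7.
toluene balance: 197.02 + 0.250·n7 = 0.161·(1723.3 + n7)
(0.250 − 0.161)·n7 = 0.161×1723.3 − 197.02 = 80.427
n7 = 80.427 / 0.089 = 903.67 kg/s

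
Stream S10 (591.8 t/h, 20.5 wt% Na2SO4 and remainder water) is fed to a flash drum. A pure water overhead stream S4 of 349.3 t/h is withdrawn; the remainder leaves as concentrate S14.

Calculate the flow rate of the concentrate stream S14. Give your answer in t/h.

Concentrate = 591.8 − 349.3 = 242.5 t/h.

242.5 t/h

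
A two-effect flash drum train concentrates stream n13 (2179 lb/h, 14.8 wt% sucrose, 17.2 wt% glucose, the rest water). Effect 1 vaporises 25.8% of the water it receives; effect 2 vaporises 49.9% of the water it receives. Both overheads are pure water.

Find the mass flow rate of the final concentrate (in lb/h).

1248 lb/h

water in feed = 2179×0.680 = 1481.7 lb/h.
After stage 1: water left = (1−0.258)×1481.7 = 1099.4; stream total = 1796.7 lb/h.
After stage 2: water left = (1−0.499)×1099.4 = 550.82; final concentrate = 1248.1 lb/h.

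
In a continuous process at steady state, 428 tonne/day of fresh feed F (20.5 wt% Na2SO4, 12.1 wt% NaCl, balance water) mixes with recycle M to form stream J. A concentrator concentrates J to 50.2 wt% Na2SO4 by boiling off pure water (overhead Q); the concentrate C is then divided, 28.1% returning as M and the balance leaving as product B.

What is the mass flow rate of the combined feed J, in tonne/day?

Overall Na2SO4 balance (none leaves overhead): Na2SO4 in fresh feed = Na2SO4 in product, i.e. 428×0.205 = (1−0.281)·C·0.502.
C = 87.74/(0.502×0.719) = 243.09 tonne/day.
Recycle M = 0.281×243.09 = 68.308 tonne/day.
Combined feed J = 428 + 68.308 = 496.31 tonne/day.

496.3 tonne/day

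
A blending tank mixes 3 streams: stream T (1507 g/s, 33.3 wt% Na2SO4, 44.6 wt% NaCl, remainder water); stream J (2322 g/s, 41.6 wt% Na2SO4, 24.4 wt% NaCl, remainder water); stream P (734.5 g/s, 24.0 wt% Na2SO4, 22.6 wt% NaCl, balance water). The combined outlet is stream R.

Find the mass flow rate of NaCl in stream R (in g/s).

1405 g/s

NaCl out = NaCl in = 1507×0.446 + 2322×0.244 + 734.5×0.226 = 1404.7 g/s.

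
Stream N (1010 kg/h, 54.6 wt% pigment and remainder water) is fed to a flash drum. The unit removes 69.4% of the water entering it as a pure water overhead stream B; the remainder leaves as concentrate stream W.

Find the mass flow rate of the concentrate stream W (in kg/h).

water entering = 1010×0.454 = 458.54 kg/h; overhead removed = 0.694×458.54 = 318.23 kg/h.
Concentrate = 1010 − 318.23 = 691.77 kg/h.

691.8 kg/h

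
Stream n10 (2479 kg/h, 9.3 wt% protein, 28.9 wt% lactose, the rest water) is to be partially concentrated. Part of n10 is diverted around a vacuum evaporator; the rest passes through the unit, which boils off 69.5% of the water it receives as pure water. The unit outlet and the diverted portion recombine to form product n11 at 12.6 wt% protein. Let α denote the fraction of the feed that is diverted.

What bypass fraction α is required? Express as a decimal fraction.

0.390

All 2479×0.093 = 230.55 kg/h of protein reaches n11, so n11 = 230.55/0.126 = 1829.7 kg/h and vapour = 649.26 kg/h.
The evaporator receives (1−α)·2479 of feed at 0.618 water and removes 0.695 of that water:
0.695×0.618×(1−α)×2479 = 649.26
(1−α) = 649.26/1064.8 = 0.6098;  α = 0.3902.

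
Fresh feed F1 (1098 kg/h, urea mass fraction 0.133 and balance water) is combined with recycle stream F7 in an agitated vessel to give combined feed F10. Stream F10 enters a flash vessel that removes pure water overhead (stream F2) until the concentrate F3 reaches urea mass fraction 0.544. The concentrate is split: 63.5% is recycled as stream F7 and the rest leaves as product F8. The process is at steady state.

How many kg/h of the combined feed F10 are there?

Overall urea balance (none leaves overhead): urea in fresh feed = urea in product, i.e. 1098×0.133 = (1−0.635)·F3·0.544.
F3 = 146.03/(0.544×0.365) = 735.47 kg/h.
Recycle F7 = 0.635×735.47 = 467.02 kg/h.
Combined feed F10 = 1098 + 467.02 = 1565 kg/h.

1565 kg/h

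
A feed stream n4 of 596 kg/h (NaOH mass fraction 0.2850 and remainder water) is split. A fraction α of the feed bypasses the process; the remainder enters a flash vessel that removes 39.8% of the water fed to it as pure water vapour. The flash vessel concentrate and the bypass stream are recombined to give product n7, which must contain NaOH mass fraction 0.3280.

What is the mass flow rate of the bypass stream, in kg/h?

All 596×0.285 = 169.86 kg/h of NaOH reaches n7, so n7 = 169.86/0.328 = 517.87 kg/h and vapour = 78.134 kg/h.
The evaporator receives (1−α)·596 of feed at 0.715 water and removes 0.398 of that water:
0.398×0.715×(1−α)×596 = 78.134
(1−α) = 78.134/169.6 = 0.4607;  α = 0.5393.
Bypass flow = 0.5393×596 = 321.43 kg/h.

321.4 kg/h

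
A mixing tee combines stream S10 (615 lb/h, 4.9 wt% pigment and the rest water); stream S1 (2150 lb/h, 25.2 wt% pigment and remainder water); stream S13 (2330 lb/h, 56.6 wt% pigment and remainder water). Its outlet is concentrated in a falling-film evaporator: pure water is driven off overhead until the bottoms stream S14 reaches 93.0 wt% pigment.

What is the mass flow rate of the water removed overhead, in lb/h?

pigment entering = 615×0.049 + 2150×0.252 + 2330×0.566 = 1890.7 lb/h.
All pigment reports to S14, so S14 = 1890.7/0.930 = 2033 lb/h.
Total feed = 5095 lb/h; overhead = 5095 − 2033 = 3062 lb/h.

3062 lb/h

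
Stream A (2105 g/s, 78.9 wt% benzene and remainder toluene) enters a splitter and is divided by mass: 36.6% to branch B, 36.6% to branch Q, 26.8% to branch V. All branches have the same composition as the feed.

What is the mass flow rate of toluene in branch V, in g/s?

119 g/s

Branch V total = 0.268×2105 = 564.14 g/s.
toluene in V = 0.211×564.14 = 119.03 g/s.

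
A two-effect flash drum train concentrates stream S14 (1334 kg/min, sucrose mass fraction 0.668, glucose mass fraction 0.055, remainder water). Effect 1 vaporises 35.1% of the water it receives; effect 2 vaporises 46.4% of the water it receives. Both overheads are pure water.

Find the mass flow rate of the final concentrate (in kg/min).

water in feed = 1334×0.277 = 369.52 kg/min.
After stage 1: water left = (1−0.351)×369.52 = 239.82; stream total = 1204.3 kg/min.
After stage 2: water left = (1−0.464)×239.82 = 128.54; final concentrate = 1093 kg/min.

1093 kg/min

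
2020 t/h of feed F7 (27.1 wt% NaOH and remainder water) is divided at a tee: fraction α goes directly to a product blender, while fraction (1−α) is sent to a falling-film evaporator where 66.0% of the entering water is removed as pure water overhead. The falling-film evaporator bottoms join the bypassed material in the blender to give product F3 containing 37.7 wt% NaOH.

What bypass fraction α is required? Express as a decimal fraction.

0.416

All 2020×0.271 = 547.42 t/h of NaOH reaches F3, so F3 = 547.42/0.377 = 1452 t/h and vapour = 567.96 t/h.
The evaporator receives (1−α)·2020 of feed at 0.729 water and removes 0.660 of that water:
0.660×0.729×(1−α)×2020 = 567.96
(1−α) = 567.96/971.9 = 0.5844;  α = 0.4156.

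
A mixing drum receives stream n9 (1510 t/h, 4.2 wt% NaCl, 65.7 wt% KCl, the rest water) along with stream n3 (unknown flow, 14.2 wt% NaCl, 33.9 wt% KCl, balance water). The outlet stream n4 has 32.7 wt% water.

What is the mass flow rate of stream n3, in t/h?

Let n3 be the unknown flow. Total out = 1510 + n3.
water balance: 454.51 + 0.519·n3 = 0.327·(1510 + n3)
(0.519 − 0.327)·n3 = 0.327×1510 − 454.51 = 39.26
n3 = 39.26 / 0.192 = 204.48 t/h

204.5 t/h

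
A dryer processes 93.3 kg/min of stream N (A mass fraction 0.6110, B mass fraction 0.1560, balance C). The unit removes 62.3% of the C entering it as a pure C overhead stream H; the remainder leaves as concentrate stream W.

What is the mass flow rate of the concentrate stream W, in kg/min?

79.76 kg/min

C entering = 93.3×0.233 = 21.739 kg/min; overhead removed = 0.623×21.739 = 13.543 kg/min.
Concentrate = 93.3 − 13.543 = 79.757 kg/min.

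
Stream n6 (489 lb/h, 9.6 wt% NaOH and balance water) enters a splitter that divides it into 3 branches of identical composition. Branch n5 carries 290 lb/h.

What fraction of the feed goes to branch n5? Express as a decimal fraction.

0.593

Fraction to n5 = 290/489 = 0.5930.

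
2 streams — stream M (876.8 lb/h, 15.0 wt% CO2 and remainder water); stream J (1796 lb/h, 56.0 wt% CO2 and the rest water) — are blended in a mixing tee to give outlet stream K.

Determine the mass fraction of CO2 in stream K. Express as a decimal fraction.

Total flow out = 876.8 + 1796 = 2672.8 lb/h.
CO2 in = 876.8×0.150 + 1796×0.560 = 1137.3 lb/h.
CO2 mass fraction in K = 1137.3/2672.8 = 0.4255.

0.4255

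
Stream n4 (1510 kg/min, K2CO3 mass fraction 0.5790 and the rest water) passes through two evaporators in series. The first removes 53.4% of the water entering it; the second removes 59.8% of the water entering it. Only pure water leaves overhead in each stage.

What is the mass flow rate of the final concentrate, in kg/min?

993.4 kg/min

water in feed = 1510×0.421 = 635.71 kg/min.
After stage 1: water left = (1−0.534)×635.71 = 296.24; stream total = 1170.5 kg/min.
After stage 2: water left = (1−0.598)×296.24 = 119.09; final concentrate = 993.38 kg/min.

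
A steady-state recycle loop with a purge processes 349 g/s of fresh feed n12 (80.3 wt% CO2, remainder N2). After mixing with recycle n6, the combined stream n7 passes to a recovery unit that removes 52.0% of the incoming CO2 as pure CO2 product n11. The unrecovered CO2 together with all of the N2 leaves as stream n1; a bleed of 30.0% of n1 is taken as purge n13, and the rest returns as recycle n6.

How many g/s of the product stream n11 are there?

CO2 in n7: m_A = 349×0.803 + (1−0.300)·(1−0.520)·m_A, so m_A = 280.25/0.6640 = 422.06 g/s.
Product n11 = 0.520×422.06 = 219.47 g/s.

219.5 g/s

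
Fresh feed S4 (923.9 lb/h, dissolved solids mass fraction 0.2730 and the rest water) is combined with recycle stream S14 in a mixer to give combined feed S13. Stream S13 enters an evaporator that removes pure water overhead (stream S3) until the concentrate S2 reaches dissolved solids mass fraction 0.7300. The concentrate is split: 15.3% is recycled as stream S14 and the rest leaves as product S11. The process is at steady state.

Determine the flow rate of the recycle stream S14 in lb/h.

62.41 lb/h

Overall dissolved solids balance (none leaves overhead): dissolved solids in fresh feed = dissolved solids in product, i.e. 923.9×0.273 = (1−0.153)·S2·0.730.
S2 = 252.22/(0.730×0.847) = 407.93 lb/h.
Recycle S14 = 0.153×407.93 = 62.413 lb/h.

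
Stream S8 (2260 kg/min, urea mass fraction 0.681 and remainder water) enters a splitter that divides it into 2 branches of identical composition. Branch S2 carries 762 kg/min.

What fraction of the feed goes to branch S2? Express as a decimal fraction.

Fraction to S2 = 762/2260 = 0.3372.

0.337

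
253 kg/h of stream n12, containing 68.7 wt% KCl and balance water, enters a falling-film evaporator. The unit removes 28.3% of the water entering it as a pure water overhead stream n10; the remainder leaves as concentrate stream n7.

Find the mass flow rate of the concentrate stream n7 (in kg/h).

230.6 kg/h

water entering = 253×0.313 = 79.189 kg/h; overhead removed = 0.283×79.189 = 22.41 kg/h.
Concentrate = 253 − 22.41 = 230.59 kg/h.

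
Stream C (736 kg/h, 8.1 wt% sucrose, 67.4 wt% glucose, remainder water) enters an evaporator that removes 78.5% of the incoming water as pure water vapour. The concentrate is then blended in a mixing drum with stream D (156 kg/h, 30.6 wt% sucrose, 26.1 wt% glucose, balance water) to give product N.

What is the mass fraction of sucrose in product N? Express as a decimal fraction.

0.143

Vapour removed = 0.785×0.245×736 = 141.55 kg/h; concentrate = 594.45 kg/h.
sucrose reaching the mixer = 59.616 (from concentrate) + 156×0.306 = 107.35 kg/h.
Product flow = 594.45 + 156 = 750.45 kg/h; sucrose fraction = 0.143.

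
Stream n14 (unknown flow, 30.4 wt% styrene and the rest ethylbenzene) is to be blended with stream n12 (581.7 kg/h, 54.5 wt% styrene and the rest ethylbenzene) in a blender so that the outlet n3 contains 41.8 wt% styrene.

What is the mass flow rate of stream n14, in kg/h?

648 kg/h

Let n14 be the unknown flow. Total out = 581.7 + n14.
styrene balance: 317.03 + 0.304·n14 = 0.418·(581.7 + n14)
(0.304 − 0.418)·n14 = 0.418×581.7 − 317.03 = -73.876
n14 = -73.876 / -0.114 = 648.03 kg/h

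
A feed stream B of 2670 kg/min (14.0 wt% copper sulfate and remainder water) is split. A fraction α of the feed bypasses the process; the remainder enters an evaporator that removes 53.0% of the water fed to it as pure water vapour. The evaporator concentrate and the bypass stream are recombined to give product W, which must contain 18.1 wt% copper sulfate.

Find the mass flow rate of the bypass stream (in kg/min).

All 2670×0.140 = 373.8 kg/min of copper sulfate reaches W, so W = 373.8/0.181 = 2065.2 kg/min and vapour = 604.81 kg/min.
The evaporator receives (1−α)·2670 of feed at 0.860 water and removes 0.530 of that water:
0.530×0.860×(1−α)×2670 = 604.81
(1−α) = 604.81/1217 = 0.4970;  α = 0.5030.
Bypass flow = 0.5030×2670 = 1343.1 kg/min.

1343 kg/min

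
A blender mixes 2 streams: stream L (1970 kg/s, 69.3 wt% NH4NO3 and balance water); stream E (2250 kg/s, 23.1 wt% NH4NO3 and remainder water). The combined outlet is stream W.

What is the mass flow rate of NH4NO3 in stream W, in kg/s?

NH4NO3 out = NH4NO3 in = 1970×0.693 + 2250×0.231 = 1885 kg/s.

1885 kg/s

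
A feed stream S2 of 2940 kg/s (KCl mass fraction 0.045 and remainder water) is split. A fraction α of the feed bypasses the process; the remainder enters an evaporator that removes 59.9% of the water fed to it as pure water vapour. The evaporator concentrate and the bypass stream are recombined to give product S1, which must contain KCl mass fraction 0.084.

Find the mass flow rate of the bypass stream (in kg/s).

All 2940×0.045 = 132.3 kg/s of KCl reaches S1, so S1 = 132.3/0.084 = 1575 kg/s and vapour = 1365 kg/s.
The evaporator receives (1−α)·2940 of feed at 0.955 water and removes 0.599 of that water:
0.599×0.955×(1−α)×2940 = 1365
(1−α) = 1365/1681.8 = 0.8116;  α = 0.1884.
Bypass flow = 0.1884×2940 = 553.82 kg/s.

553.8 kg/s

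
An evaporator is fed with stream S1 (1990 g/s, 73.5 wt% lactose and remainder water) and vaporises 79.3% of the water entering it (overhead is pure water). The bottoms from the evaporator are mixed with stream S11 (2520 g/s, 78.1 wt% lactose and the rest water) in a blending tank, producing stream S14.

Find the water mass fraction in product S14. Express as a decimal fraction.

0.162

Vapour removed = 0.793×0.265×1990 = 418.19 g/s; concentrate = 1571.8 g/s.
water reaching the mixer = 109.16 (from concentrate) + 2520×0.219 = 661.04 g/s.
Product flow = 1571.8 + 2520 = 4091.8 g/s; water fraction = 0.162.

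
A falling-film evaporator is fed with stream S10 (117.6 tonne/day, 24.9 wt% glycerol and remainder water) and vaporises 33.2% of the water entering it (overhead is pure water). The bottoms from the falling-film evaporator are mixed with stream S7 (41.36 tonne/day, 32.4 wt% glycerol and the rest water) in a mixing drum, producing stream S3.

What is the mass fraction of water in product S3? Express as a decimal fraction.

Vapour removed = 0.332×0.751×117.6 = 29.321 tonne/day; concentrate = 88.279 tonne/day.
water reaching the mixer = 58.996 (from concentrate) + 41.36×0.676 = 86.956 tonne/day.
Product flow = 88.279 + 41.36 = 129.64 tonne/day; water fraction = 0.671.

0.671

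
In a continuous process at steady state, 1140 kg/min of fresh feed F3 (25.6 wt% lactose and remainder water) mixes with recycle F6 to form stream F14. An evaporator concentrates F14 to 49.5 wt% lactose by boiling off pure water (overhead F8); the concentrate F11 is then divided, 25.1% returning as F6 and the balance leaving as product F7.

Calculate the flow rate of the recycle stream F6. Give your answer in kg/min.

Overall lactose balance (none leaves overhead): lactose in fresh feed = lactose in product, i.e. 1140×0.256 = (1−0.251)·F11·0.495.
F11 = 291.84/(0.495×0.749) = 787.15 kg/min.
Recycle F6 = 0.251×787.15 = 197.57 kg/min.

197.6 kg/min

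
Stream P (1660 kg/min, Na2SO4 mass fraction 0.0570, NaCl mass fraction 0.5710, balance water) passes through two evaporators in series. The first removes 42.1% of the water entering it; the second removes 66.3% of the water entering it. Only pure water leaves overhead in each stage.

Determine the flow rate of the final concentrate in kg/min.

1163 kg/min

water in feed = 1660×0.372 = 617.52 kg/min.
After stage 1: water left = (1−0.421)×617.52 = 357.54; stream total = 1400 kg/min.
After stage 2: water left = (1−0.663)×357.54 = 120.49; final concentrate = 1163 kg/min.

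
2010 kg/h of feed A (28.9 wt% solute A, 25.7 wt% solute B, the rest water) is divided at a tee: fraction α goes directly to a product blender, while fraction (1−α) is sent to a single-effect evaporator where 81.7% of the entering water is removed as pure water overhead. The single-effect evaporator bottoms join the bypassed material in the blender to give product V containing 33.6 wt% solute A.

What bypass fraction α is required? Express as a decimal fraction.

All 2010×0.289 = 580.89 kg/h of solute A reaches V, so V = 580.89/0.336 = 1728.8 kg/h and vapour = 281.16 kg/h.
The evaporator receives (1−α)·2010 of feed at 0.454 water and removes 0.817 of that water:
0.817×0.454×(1−α)×2010 = 281.16
(1−α) = 281.16/745.55 = 0.3771;  α = 0.6229.

0.623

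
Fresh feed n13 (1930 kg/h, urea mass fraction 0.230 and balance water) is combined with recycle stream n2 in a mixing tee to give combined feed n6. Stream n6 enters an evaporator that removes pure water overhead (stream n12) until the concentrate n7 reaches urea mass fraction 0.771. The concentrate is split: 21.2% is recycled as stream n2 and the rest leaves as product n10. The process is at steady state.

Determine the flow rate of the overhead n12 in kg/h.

1354 kg/h

Overall urea balance (none leaves overhead): urea in fresh feed = urea in product, i.e. 1930×0.230 = (1−0.212)·n7·0.771.
n7 = 443.9/(0.771×0.788) = 730.64 kg/h.
Recycle n2 = 0.212×730.64 = 154.9 kg/h.
Combined feed n6 = 1930 + 154.9 = 2084.9 kg/h.
Overhead n12 = n6 − n7 = 2084.9 − 730.64 = 1354.3 kg/h.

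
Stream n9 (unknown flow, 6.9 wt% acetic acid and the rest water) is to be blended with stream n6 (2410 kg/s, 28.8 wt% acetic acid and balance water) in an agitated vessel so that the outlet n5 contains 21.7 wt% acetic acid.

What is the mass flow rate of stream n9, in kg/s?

1156 kg/s

Let n9 be the unknown flow. Total out = 2410 + n9.
acetic acid balance: 694.08 + 0.069·n9 = 0.217·(2410 + n9)
(0.069 − 0.217)·n9 = 0.217×2410 − 694.08 = -171.11
n9 = -171.11 / -0.148 = 1156.1 kg/s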